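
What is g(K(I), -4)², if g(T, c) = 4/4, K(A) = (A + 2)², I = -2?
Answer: 1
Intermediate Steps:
K(A) = (2 + A)²
g(T, c) = 1 (g(T, c) = 4*(¼) = 1)
g(K(I), -4)² = 1² = 1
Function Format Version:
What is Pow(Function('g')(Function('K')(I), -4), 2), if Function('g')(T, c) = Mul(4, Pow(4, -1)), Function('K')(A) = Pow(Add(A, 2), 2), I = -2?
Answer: 1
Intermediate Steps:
Function('K')(A) = Pow(Add(2, A), 2)
Function('g')(T, c) = 1 (Function('g')(T, c) = Mul(4, Rational(1, 4)) = 1)
Pow(Function('g')(Function('K')(I), -4), 2) = Pow(1, 2) = 1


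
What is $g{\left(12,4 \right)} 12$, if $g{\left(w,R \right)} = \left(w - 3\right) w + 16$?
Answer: $1488$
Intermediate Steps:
$g{\left(w,R \right)} = 16 + w \left(-3 + w\right)$ ($g{\left(w,R \right)} = \left(w - 3\right) w + 16 = \left(-3 + w\right) w + 16 = w \left(-3 + w\right) + 16 = 16 + w \left(-3 + w\right)$)
$g{\left(12,4 \right)} 12 = \left(16 + 12^{2} - 36\right) 12 = \left(16 + 144 - 36\right) 12 = 124 \cdot 12 = 1488$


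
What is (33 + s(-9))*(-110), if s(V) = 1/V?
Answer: -32560/9 ≈ -3617.8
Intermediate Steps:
(33 + s(-9))*(-110) = (33 + 1/(-9))*(-110) = (33 - 1/9)*(-110) = (296/9)*(-110) = -32560/9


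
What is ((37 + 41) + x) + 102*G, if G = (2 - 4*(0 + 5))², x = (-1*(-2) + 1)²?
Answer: 33135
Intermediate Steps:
x = 9 (x = (2 + 1)² = 3² = 9)
G = 324 (G = (2 - 4*5)² = (2 - 20)² = (-18)² = 324)
((37 + 41) + x) + 102*G = ((37 + 41) + 9) + 102*324 = (78 + 9) + 33048 = 87 + 33048 = 33135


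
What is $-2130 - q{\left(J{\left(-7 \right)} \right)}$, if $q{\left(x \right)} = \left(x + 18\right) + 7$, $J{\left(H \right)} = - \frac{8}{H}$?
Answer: $- \frac{15093}{7} \approx -2156.1$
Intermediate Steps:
$q{\left(x \right)} = 25 + x$ ($q{\left(x \right)} = \left(18 + x\right) + 7 = 25 + x$)
$-2130 - q{\left(J{\left(-7 \right)} \right)} = -2130 - \left(25 - \frac{8}{-7}\right) = -2130 - \left(25 - - \frac{8}{7}\right) = -2130 - \left(25 + \frac{8}{7}\right) = -2130 - \frac{183}{7} = - \frac{15093}{7}$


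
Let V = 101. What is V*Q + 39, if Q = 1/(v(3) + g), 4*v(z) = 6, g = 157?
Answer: 12565/317 ≈ 39.637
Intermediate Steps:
v(z) = 3/2 (v(z) = (1/4)*6 = 3/2)
Q = 2/317 (Q = 1/(3/2 + 157) = 1/(317/2) = 2/317 ≈ 0.0063092)
V*Q + 39 = 101*(2/317) + 39 = 202/317 + 39 = 12565/317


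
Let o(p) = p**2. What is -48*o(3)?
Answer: -432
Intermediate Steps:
-48*o(3) = -48*3**2 = -48*9 = -432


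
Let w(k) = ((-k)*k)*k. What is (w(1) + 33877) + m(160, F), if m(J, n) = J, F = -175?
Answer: 34036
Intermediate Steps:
w(k) = -k³ (w(k) = (-k²)*k = -k³)
(w(1) + 33877) + m(160, F) = (-1*1³ + 33877) + 160 = (-1*1 + 33877) + 160 = (-1 + 33877) + 160 = 33876 + 160 = 34036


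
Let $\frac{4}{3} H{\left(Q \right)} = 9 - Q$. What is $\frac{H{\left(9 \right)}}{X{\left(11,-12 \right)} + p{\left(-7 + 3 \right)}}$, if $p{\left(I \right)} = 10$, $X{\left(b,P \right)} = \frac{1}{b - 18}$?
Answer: $0$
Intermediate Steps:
$X{\left(b,P \right)} = \frac{1}{-18 + b}$
$H{\left(Q \right)} = \frac{27}{4} - \frac{3 Q}{4}$ ($H{\left(Q \right)} = \frac{3 \left(9 - Q\right)}{4} = \frac{27}{4} - \frac{3 Q}{4}$)
$\frac{H{\left(9 \right)}}{X{\left(11,-12 \right)} + p{\left(-7 + 3 \right)}} = \frac{\frac{27}{4} - \frac{27}{4}}{\frac{1}{-18 + 11} + 10} = \frac{\frac{27}{4} - \frac{27}{4}}{\frac{1}{-7} + 10} = \frac{0}{- \frac{1}{7} + 10} = \frac{0}{\frac{69}{7}} = 0 \cdot \frac{7}{69} = 0$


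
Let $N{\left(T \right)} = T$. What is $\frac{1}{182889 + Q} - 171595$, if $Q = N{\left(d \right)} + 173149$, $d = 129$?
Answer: $- \frac{61116476364}{356167} \approx -1.716 \cdot 10^{5}$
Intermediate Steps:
$Q = 173278$ ($Q = 129 + 173149 = 173278$)
$\frac{1}{182889 + Q} - 171595 = \frac{1}{182889 + 173278} - 171595 = \frac{1}{356167} - 171595 = - \frac{61116476364}{356167}$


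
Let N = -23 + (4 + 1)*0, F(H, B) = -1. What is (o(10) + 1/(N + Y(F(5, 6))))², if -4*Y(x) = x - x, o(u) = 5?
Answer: 12996/529 ≈ 24.567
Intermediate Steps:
Y(x) = 0 (Y(x) = -(x - x)/4 = -¼*0 = 0)
N = -23 (N = -23 + 5*0 = -23 + 0 = -23)
(o(10) + 1/(N + Y(F(5, 6))))² = (5 + 1/(-23 + 0))² = (5 + 1/(-23))² = (5 - 1/23)² = (114/23)² = 12996/529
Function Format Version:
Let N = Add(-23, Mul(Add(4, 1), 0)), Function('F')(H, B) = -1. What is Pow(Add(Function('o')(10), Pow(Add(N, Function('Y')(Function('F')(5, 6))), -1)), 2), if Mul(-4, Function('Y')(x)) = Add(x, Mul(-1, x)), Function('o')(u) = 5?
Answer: Rational(12996, 529) ≈ 24.567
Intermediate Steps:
Function('Y')(x) = 0 (Function('Y')(x) = Mul(Rational(-1, 4), Add(x, Mul(-1, x))) = Mul(Rational(-1, 4), 0) = 0)
N = -23 (N = Add(-23, Mul(5, 0)) = Add(-23, 0) = -23)
Pow(Add(Function('o')(10), Pow(Add(N, Function('Y')(Function('F')(5, 6))), -1)), 2) = Pow(Add(5, Pow(Add(-23, 0), -1)), 2) = Pow(Add(5, Pow(-23, -1)), 2) = Pow(Add(5, Rational(-1, 23)), 2) = Pow(Rational(114, 23), 2) = Rational(12996, 529)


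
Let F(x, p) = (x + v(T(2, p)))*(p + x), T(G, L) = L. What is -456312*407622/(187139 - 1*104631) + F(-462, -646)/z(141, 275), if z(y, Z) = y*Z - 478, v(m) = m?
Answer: -1780812081229924/789952219 ≈ -2.2543e+6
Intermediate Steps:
z(y, Z) = -478 + Z*y (z(y, Z) = Z*y - 478 = -478 + Z*y)
F(x, p) = (p + x)² (F(x, p) = (x + p)*(p + x) = (p + x)*(p + x) = (p + x)²)
-456312*407622/(187139 - 1*104631) + F(-462, -646)/z(141, 275) = -456312*407622/(187139 - 1*104631) + ((-646)² + (-462)² + 2*(-646)*(-462))/(-478 + 275*141) = -456312*407622/(187139 - 104631) + (417316 + 213444 + 596904)/(-478 + 38775) = -456312/(82508*(1/407622)) + 1227664/38297 = -456312/41254/203811 + 1227664*(1/38297) = -456312*203811/41254 + 1227664/38297 = -46500702516/20627 + 1227664/38297 = -1780812081229924/789952219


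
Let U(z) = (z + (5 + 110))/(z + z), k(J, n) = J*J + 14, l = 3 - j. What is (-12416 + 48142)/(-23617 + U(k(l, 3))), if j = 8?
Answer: -696657/460493 ≈ -1.5128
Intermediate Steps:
l = -5 (l = 3 - 1*8 = 3 - 8 = -5)
k(J, n) = 14 + J**2 (k(J, n) = J**2 + 14 = 14 + J**2)
U(z) = (115 + z)/(2*z) (U(z) = (z + 115)/((2*z)) = (115 + z)*(1/(2*z)) = (115 + z)/(2*z))
(-12416 + 48142)/(-23617 + U(k(l, 3))) = (-12416 + 48142)/(-23617 + (115 + (14 + (-5)**2))/(2*(14 + (-5)**2))) = 35726/(-23617 + (115 + (14 + 25))/(2*(14 + 25))) = 35726/(-23617 + (1/2)*(115 + 39)/39) = 35726/(-23617 + (1/2)*(1/39)*154) = 35726/(-23617 + 77/39) = 35726/(-920986/39) = 35726*(-39/920986) = -696657/460493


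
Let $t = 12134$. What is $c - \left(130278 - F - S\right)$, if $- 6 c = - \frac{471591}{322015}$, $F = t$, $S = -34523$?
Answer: $- \frac{98321970813}{644030} \approx -1.5267 \cdot 10^{5}$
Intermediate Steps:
$F = 12134$
$c = \frac{157197}{644030}$ ($c = - \frac{\left(-471591\right) \frac{1}{322015}}{6} = \left(- \frac{1}{6}\right) \left(- \frac{471591}{322015}\right) = \frac{157197}{644030} \approx 0.24408$)
$c - \left(130278 - F - S\right) = \frac{157197}{644030} + \left(\left(-34523 + 12134\right) - 130278\right) = \frac{157197}{644030} - 152667 = - \frac{98321970813}{644030}$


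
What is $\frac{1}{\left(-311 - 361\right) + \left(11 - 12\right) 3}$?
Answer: $- \frac{1}{675} \approx -0.0014815$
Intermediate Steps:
$\frac{1}{\left(-311 - 361\right) + \left(11 - 12\right) 3} = \frac{1}{-672 - 3} = \frac{1}{-675} = - \frac{1}{675}$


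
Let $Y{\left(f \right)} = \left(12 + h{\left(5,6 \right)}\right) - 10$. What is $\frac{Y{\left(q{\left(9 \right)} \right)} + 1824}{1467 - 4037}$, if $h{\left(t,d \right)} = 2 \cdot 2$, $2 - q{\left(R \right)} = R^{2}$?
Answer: $- \frac{183}{257} \approx -0.71206$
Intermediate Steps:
$q{\left(R \right)} = 2 - R^{2}$
$h{\left(t,d \right)} = 4$
$Y{\left(f \right)} = 6$ ($Y{\left(f \right)} = \left(12 + 4\right) - 10 = 16 - 10 = 6$)
$\frac{Y{\left(q{\left(9 \right)} \right)} + 1824}{1467 - 4037} = \frac{6 + 1824}{1467 - 4037} = \frac{1830}{-2570} = 1830 \left(- \frac{1}{2570}\right) = - \frac{183}{257}$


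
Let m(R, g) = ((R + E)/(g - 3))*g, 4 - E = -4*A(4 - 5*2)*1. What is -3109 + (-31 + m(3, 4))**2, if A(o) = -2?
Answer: -1884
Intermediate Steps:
E = -4 (E = 4 - (-4*(-2)) = 4 - 8 = -4)
m(R, g) = g*(-4 + R)/(-3 + g) (m(R, g) = ((R - 4)/(g - 3))*g = ((-4 + R)/(-3 + g))*g = g*(-4 + R)/(-3 + g))
-3109 + (-31 + m(3, 4))**2 = -3109 + (-31 + 4*(-4 + 3)/(-3 + 4))**2 = -3109 + (-31 + 4*(-1)/1)**2 = -3109 + (-31 + 4*1*(-1))**2 = -3109 + (-31 - 4)**2 = -3109 + (-35)**2 = -3109 + 1225 = -1884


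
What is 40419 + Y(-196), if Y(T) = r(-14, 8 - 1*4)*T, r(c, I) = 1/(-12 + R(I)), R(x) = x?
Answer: 80887/2 ≈ 40444.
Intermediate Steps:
r(c, I) = 1/(-12 + I)
Y(T) = -T/8 (Y(T) = T/(-12 + (8 - 1*4)) = T/(-12 + (8 - 4)) = T/(-12 + 4) = T/(-8) = -T/8)
40419 + Y(-196) = 40419 - ⅛*(-196) = 40419 + 49/2 = 80887/2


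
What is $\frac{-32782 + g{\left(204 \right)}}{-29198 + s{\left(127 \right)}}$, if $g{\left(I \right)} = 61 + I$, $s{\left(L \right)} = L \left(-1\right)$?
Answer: $\frac{10839}{9775} \approx 1.1088$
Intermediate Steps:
$s{\left(L \right)} = - L$
$\frac{-32782 + g{\left(204 \right)}}{-29198 + s{\left(127 \right)}} = \frac{-32782 + \left(61 + 204\right)}{-29198 - 127} = \frac{-32782 + 265}{-29198 - 127} = - \frac{32517}{-29325} = \left(-32517\right) \left(- \frac{1}{29325}\right) = \frac{10839}{9775}$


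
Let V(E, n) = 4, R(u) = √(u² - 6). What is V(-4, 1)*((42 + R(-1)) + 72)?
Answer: 456 + 4*I*√5 ≈ 456.0 + 8.9443*I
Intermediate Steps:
R(u) = √(-6 + u²)
V(-4, 1)*((42 + R(-1)) + 72) = 4*((42 + √(-6 + (-1)²)) + 72) = 4*((42 + √(-6 + 1)) + 72) = 4*((42 + √(-5)) + 72) = 4*((42 + I*√5) + 72) = 4*(114 + I*√5) = 456 + 4*I*√5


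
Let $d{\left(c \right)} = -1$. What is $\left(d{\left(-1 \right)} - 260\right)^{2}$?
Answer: $68121$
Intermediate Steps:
$\left(d{\left(-1 \right)} - 260\right)^{2} = \left(-1 - 260\right)^{2} = \left(-261\right)^{2} = 68121$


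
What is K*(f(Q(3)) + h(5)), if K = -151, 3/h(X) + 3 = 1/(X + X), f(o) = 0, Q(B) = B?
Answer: 4530/29 ≈ 156.21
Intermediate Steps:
h(X) = 3/(-3 + 1/(2*X)) (h(X) = 3/(-3 + 1/(X + X)) = 3/(-3 + 1/(2*X)))
K*(f(Q(3)) + h(5)) = -151*(0 - 6*5/(-1 + 6*5)) = -151*(0 - 6*5/(-1 + 30)) = -151*(0 - 6*5/29) = -151*(0 - 6*5*1/29) = -151*(0 - 30/29) = -151*(-30/29) = 4530/29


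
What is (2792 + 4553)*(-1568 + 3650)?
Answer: 15292290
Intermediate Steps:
(2792 + 4553)*(-1568 + 3650) = 7345*2082 = 15292290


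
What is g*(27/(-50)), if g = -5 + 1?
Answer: 54/25 ≈ 2.1600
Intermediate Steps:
g = -4
g*(27/(-50)) = -108/(-50) = -108*(-1)/50 = -4*(-27/50) = 54/25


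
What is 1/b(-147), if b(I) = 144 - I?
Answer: 1/291 ≈ 0.0034364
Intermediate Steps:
1/b(-147) = 1/(144 - 1*(-147)) = 1/(144 + 147) = 1/291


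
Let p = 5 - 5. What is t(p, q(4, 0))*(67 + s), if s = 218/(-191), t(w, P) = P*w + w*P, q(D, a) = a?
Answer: 0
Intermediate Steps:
p = 0
t(w, P) = 2*P*w (t(w, P) = P*w + P*w = 2*P*w)
s = -218/191 (s = 218*(-1/191) = -218/191 ≈ -1.1414)
t(p, q(4, 0))*(67 + s) = (2*0*0)*(67 - 218/191) = 0*(12579/191) = 0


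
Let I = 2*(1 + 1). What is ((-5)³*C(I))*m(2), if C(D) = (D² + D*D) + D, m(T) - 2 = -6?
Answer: 18000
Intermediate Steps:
I = 4 (I = 2*2 = 4)
m(T) = -4 (m(T) = 2 - 6 = -4)
C(D) = D + 2*D² (C(D) = (D² + D²) + D = 2*D² + D = D + 2*D²)
((-5)³*C(I))*m(2) = ((-5)³*(4*(1 + 2*4)))*(-4) = -500*(1 + 8)*(-4) = -500*9*(-4) = -125*36*(-4) = -4500*(-4) = 18000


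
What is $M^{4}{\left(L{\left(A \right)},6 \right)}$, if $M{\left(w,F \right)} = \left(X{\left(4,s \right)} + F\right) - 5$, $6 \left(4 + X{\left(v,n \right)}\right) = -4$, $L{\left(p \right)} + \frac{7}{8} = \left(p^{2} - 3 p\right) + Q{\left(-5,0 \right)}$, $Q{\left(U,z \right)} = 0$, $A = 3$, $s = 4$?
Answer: $\frac{14641}{81} \approx 180.75$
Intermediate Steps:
$L{\left(p \right)} = - \frac{7}{8} + p^{2} - 3 p$ ($L{\left(p \right)} = - \frac{7}{8} + \left(\left(p^{2} - 3 p\right) + 0\right) = - \frac{7}{8} + \left(p^{2} - 3 p\right) = - \frac{7}{8} + p^{2} - 3 p$)
$X{\left(v,n \right)} = - \frac{14}{3}$ ($X{\left(v,n \right)} = -4 + \frac{1}{6} \left(-4\right) = -4 - \frac{2}{3} = - \frac{14}{3}$)
$M{\left(w,F \right)} = - \frac{29}{3} + F$ ($M{\left(w,F \right)} = \left(- \frac{14}{3} + F\right) - 5 = - \frac{29}{3} + F$)
$M^{4}{\left(L{\left(A \right)},6 \right)} = \left(- \frac{29}{3} + 6\right)^{4} = \left(- \frac{11}{3}\right)^{4} = \frac{14641}{81}$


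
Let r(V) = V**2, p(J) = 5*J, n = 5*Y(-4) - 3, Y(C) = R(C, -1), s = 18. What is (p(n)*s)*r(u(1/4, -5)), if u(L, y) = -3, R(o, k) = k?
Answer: -6480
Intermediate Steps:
Y(C) = -1
n = -8 (n = 5*(-1) - 3 = -5 - 3 = -8)
(p(n)*s)*r(u(1/4, -5)) = ((5*(-8))*18)*(-3)**2 = -40*18*9 = -720*9 = -6480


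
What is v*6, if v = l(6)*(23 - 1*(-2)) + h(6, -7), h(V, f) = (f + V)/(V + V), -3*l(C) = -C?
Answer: 599/2 ≈ 299.50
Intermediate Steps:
l(C) = C/3 (l(C) = -(-1)*C/3 = C/3)
h(V, f) = (V + f)/(2*V) (h(V, f) = (V + f)/((2*V)) = (V + f)*(1/(2*V)) = (V + f)/(2*V))
v = 599/12 (v = ((⅓)*6)*(23 - 1*(-2)) + (½)*(6 - 7)/6 = 2*(23 + 2) + (½)*(⅙)*(-1) = 2*25 - 1/12 = 50 - 1/12 = 599/12 ≈ 49.917)
v*6 = (599/12)*6 = 599/2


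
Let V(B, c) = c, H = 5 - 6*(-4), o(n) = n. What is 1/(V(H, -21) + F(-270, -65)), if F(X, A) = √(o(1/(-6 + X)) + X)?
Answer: -5796/196237 - 2*I*√5141949/196237 ≈ -0.029536 - 0.023111*I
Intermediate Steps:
H = 29 (H = 5 + 24 = 29)
F(X, A) = √(X + 1/(-6 + X)) (F(X, A) = √(1/(-6 + X) + X) = √(X + 1/(-6 + X)))
1/(V(H, -21) + F(-270, -65)) = 1/(-21 + √((1 - 270*(-6 - 270))/(-6 - 270))) = 1/(-21 + √((1 - 270*(-276))/(-276))) = 1/(-21 + √(-(1 + 74520)/276)) = 1/(-21 + √(-1/276*74521)) = 1/(-21 + √(-74521/276)) = 1/(-21 + I*√5141949/138)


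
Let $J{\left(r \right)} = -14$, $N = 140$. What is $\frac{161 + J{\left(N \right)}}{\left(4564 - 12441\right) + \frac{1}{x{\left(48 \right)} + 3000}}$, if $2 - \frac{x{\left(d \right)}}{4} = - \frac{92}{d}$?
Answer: $- \frac{1329909}{71263216} \approx -0.018662$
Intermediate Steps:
$x{\left(d \right)} = 8 + \frac{368}{d}$ ($x{\left(d \right)} = 8 - 4 \left(- \frac{92}{d}\right) = 8 + \frac{368}{d}$)
$\frac{161 + J{\left(N \right)}}{\left(4564 - 12441\right) + \frac{1}{x{\left(48 \right)} + 3000}} = \frac{161 - 14}{\left(4564 - 12441\right) + \frac{1}{\left(8 + \frac{368}{48}\right) + 3000}} = \frac{147}{\left(4564 - 12441\right) + \frac{1}{\left(8 + 368 \cdot \frac{1}{48}\right) + 3000}} = \frac{147}{-7877 + \frac{1}{\left(8 + \frac{23}{3}\right) + 3000}} = \frac{147}{-7877 + \frac{1}{\frac{47}{3} + 3000}} = \frac{147}{-7877 + \frac{1}{\frac{9047}{3}}} = \frac{147}{-7877 + \frac{3}{9047}} = \frac{147}{- \frac{71263216}{9047}} = 147 \left(- \frac{9047}{71263216}\right) = - \frac{1329909}{71263216}$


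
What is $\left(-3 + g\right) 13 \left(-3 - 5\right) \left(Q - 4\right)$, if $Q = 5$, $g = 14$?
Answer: $-1144$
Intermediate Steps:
$\left(-3 + g\right) 13 \left(-3 - 5\right) \left(Q - 4\right) = \left(-3 + 14\right) 13 \left(-3 - 5\right) \left(5 - 4\right) = 11 \cdot 13 \left(-3 - 5\right) 1 = 143 \left(\left(-8\right) 1\right) = 143 \left(-8\right) = -1144$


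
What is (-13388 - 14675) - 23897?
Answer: -51960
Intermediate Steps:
(-13388 - 14675) - 23897 = -28063 - 23897 = -51960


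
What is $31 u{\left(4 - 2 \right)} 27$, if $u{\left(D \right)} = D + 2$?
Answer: $3348$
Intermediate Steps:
$u{\left(D \right)} = 2 + D$
$31 u{\left(4 - 2 \right)} 27 = 31 \left(2 + \left(4 - 2\right)\right) 27 = 31 \left(2 + 2\right) 27 = 31 \cdot 4 \cdot 27 = 124 \cdot 27 = 3348$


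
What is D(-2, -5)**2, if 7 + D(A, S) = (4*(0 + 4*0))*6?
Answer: 49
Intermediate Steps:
D(A, S) = -7 (D(A, S) = -7 + (4*(0 + 4*0))*6 = -7 + (4*(0 + 0))*6 = -7 + (4*0)*6 = -7 + 0*6 = -7 + 0 = -7)
D(-2, -5)**2 = (-7)**2 = 49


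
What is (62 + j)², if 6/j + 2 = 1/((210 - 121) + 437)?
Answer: 3844744036/1104601 ≈ 3480.7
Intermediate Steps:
j = -3156/1051 (j = 6/(-2 + 1/((210 - 121) + 437)) = 6/(-2 + 1/(89 + 437)) = 6/(-2 + 1/526) = 6/(-1051/526) = 6*(-526/1051) = -3156/1051 ≈ -3.0029)
(62 + j)² = (62 - 3156/1051)² = (62006/1051)² = 3844744036/1104601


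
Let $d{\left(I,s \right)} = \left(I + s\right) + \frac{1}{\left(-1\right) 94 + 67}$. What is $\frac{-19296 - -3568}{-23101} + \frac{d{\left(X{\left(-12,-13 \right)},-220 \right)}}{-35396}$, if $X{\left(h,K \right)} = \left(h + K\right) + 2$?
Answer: $\frac{7591356269}{11038720446} \approx 0.6877$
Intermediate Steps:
$X{\left(h,K \right)} = 2 + K + h$ ($X{\left(h,K \right)} = \left(K + h\right) + 2 = 2 + K + h$)
$d{\left(I,s \right)} = - \frac{1}{27} + I + s$ ($d{\left(I,s \right)} = \left(I + s\right) + \frac{1}{-94 + 67} = \left(I + s\right) + \frac{1}{-27} = \left(I + s\right) - \frac{1}{27} = - \frac{1}{27} + I + s$)
$\frac{-19296 - -3568}{-23101} + \frac{d{\left(X{\left(-12,-13 \right)},-220 \right)}}{-35396} = \frac{-19296 - -3568}{-23101} + \frac{- \frac{1}{27} - 23 - 220}{-35396} = \left(-19296 + 3568\right) \left(- \frac{1}{23101}\right) + \left(- \frac{1}{27} - 23 - 220\right) \left(- \frac{1}{35396}\right) = \left(-15728\right) \left(- \frac{1}{23101}\right) - - \frac{3281}{477846} = \frac{15728}{23101} + \frac{3281}{477846} = \frac{7591356269}{11038720446}$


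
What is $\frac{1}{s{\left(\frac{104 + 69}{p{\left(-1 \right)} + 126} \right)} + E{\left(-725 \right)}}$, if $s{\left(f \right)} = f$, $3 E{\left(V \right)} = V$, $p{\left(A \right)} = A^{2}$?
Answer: $- \frac{381}{91556} \approx -0.0041614$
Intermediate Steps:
$E{\left(V \right)} = \frac{V}{3}$
$\frac{1}{s{\left(\frac{104 + 69}{p{\left(-1 \right)} + 126} \right)} + E{\left(-725 \right)}} = \frac{1}{\frac{104 + 69}{\left(-1\right)^{2} + 126} + \frac{1}{3} \left(-725\right)} = \frac{1}{\frac{173}{1 + 126} - \frac{725}{3}} = \frac{1}{\frac{173}{127} - \frac{725}{3}} = \frac{1}{- \frac{91556}{381}} = - \frac{381}{91556}$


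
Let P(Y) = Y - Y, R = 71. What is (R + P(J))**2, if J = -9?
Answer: 5041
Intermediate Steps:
P(Y) = 0
(R + P(J))**2 = (71 + 0)**2 = 71**2 = 5041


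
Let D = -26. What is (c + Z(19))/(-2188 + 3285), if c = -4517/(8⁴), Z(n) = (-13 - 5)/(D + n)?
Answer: 42109/31453184 ≈ 0.0013388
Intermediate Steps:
Z(n) = -18/(-26 + n) (Z(n) = (-13 - 5)/(-26 + n) = -18/(-26 + n))
c = -4517/4096 ≈ -1.1028
(c + Z(19))/(-2188 + 3285) = (-4517/4096 - 18/(-26 + 19))/(-2188 + 3285) = (-4517/4096 - 18/(-7))/1097 = (-4517/4096 - 18*(-⅐))*(1/1097) = (-4517/4096 + 18/7)*(1/1097) = (42109/28672)*(1/1097) = 42109/31453184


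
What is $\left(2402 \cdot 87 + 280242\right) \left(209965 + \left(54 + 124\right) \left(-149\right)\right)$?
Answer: $89743250688$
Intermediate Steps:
$\left(2402 \cdot 87 + 280242\right) \left(209965 + \left(54 + 124\right) \left(-149\right)\right) = \left(208974 + 280242\right) \left(209965 + 178 \left(-149\right)\right) = 489216 \left(209965 - 26522\right) = 489216 \cdot 183443 = 89743250688$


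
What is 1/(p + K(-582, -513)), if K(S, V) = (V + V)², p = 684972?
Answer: 1/1737648 ≈ 5.7549e-7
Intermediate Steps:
K(S, V) = 4*V² (K(S, V) = (2*V)² = 4*V²)
1/(p + K(-582, -513)) = 1/(684972 + 4*(-513)²) = 1/(684972 + 4*263169) = 1/(684972 + 1052676) = 1/1737648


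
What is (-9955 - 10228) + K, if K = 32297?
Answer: 12114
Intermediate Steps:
(-9955 - 10228) + K = (-9955 - 10228) + 32297 = -20183 + 32297 = 12114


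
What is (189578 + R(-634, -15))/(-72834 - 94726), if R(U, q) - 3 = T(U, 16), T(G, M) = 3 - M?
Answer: -23696/20945 ≈ -1.1313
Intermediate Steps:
R(U, q) = -10 (R(U, q) = 3 + (3 - 1*16) = 3 + (3 - 16) = 3 - 13 = -10)
(189578 + R(-634, -15))/(-72834 - 94726) = (189578 - 10)/(-72834 - 94726) = 189568/(-167560) = 189568*(-1/167560) = -23696/20945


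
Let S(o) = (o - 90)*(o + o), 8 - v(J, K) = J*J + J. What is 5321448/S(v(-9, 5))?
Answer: 60471/224 ≈ 269.96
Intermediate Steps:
v(J, K) = 8 - J - J² (v(J, K) = 8 - (J*J + J) = 8 - (J² + J) = 8 - (J + J²) = 8 + (-J - J²) = 8 - J - J²)
S(o) = 2*o*(-90 + o) (S(o) = (-90 + o)*(2*o) = 2*o*(-90 + o))
5321448/S(v(-9, 5)) = 5321448/((2*(8 - 1*(-9) - 1*(-9)²)*(-90 + (8 - 1*(-9) - 1*(-9)²)))) = 5321448/((2*(8 + 9 - 1*81)*(-90 + (8 + 9 - 1*81)))) = 5321448/((2*(8 + 9 - 81)*(-90 + (8 + 9 - 81)))) = 5321448/((2*(-64)*(-90 - 64))) = 5321448/((2*(-64)*(-154))) = 5321448/19712 = 5321448*(1/19712) = 60471/224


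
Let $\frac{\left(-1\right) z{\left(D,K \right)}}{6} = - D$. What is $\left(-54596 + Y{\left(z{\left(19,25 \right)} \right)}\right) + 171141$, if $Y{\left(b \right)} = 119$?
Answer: $116664$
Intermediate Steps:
$z{\left(D,K \right)} = 6 D$ ($z{\left(D,K \right)} = - 6 \left(- D\right) = 6 D$)
$\left(-54596 + Y{\left(z{\left(19,25 \right)} \right)}\right) + 171141 = \left(-54596 + 119\right) + 171141 = -54477 + 171141 = 116664$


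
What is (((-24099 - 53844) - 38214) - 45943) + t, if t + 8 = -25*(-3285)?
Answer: -79983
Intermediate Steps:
t = 82117 (t = -8 - 25*(-3285) = -8 + 82125 = 82117)
(((-24099 - 53844) - 38214) - 45943) + t = (((-24099 - 53844) - 38214) - 45943) + 82117 = ((-77943 - 38214) - 45943) + 82117 = (-116157 - 45943) + 82117 = -162100 + 82117 = -79983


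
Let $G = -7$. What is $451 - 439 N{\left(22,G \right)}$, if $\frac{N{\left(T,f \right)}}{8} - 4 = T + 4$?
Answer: $-104909$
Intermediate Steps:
$N{\left(T,f \right)} = 64 + 8 T$ ($N{\left(T,f \right)} = 32 + 8 \left(T + 4\right) = 32 + 8 \left(4 + T\right) = 32 + \left(32 + 8 T\right) = 64 + 8 T$)
$451 - 439 N{\left(22,G \right)} = 451 - 439 \left(64 + 8 \cdot 22\right) = 451 - 439 \left(64 + 176\right) = 451 - 105360 = -104909$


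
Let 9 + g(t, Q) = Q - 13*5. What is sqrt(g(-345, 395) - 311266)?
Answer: I*sqrt(310945) ≈ 557.62*I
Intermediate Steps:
g(t, Q) = -74 + Q (g(t, Q) = -9 + (Q - 13*5) = -9 + (Q - 65) = -9 + (-65 + Q) = -74 + Q)
sqrt(g(-345, 395) - 311266) = sqrt((-74 + 395) - 311266) = sqrt(321 - 311266) = sqrt(-310945) = I*sqrt(310945)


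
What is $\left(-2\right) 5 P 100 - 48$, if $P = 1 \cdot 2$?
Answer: $-2048$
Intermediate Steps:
$P = 2$
$\left(-2\right) 5 P 100 - 48 = \left(-2\right) 5 \cdot 2 \cdot 100 - 48 = \left(-10\right) 2 \cdot 100 - 48 = \left(-20\right) 100 - 48 = -2000 - 48 = -2048$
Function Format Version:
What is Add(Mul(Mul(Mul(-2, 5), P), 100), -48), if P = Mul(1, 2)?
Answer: -2048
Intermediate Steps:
P = 2
Add(Mul(Mul(Mul(-2, 5), P), 100), -48) = Add(Mul(Mul(Mul(-2, 5), 2), 100), -48) = Add(Mul(Mul(-10, 2), 100), -48) = Add(Mul(-20, 100), -48) = Add(-2000, -48) = -2048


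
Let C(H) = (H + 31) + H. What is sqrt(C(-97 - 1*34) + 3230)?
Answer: sqrt(2999) ≈ 54.763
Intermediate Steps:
C(H) = 31 + 2*H (C(H) = (31 + H) + H = 31 + 2*H)
sqrt(C(-97 - 1*34) + 3230) = sqrt((31 + 2*(-97 - 1*34)) + 3230) = sqrt((31 + 2*(-97 - 34)) + 3230) = sqrt((31 + 2*(-131)) + 3230) = sqrt((31 - 262) + 3230) = sqrt(-231 + 3230) = sqrt(2999)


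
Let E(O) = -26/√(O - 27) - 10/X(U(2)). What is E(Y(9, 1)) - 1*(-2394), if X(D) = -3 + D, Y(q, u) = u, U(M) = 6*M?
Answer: 21536/9 + I*√26 ≈ 2392.9 + 5.099*I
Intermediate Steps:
E(O) = -10/9 - 26/√(-27 + O) (E(O) = -26/√(O - 27) - 10/(-3 + 6*2) = -26/√(-27 + O) - 10/(-3 + 12) = -26/√(-27 + O) - 10/9 = -10/9 - 26/√(-27 + O))
E(Y(9, 1)) - 1*(-2394) = (-10/9 - 26/√(-27 + 1)) - 1*(-2394) = (-10/9 - (-1)*I*√26) + 2394 = (-10/9 + I*√26) + 2394 = 21536/9 + I*√26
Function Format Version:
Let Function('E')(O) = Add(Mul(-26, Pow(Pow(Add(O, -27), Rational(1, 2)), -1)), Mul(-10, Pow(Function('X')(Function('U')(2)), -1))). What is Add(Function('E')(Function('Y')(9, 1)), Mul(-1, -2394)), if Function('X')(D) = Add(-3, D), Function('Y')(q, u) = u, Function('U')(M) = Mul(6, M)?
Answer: Add(Rational(21536, 9), Mul(I, Pow(26, Rational(1, 2)))) ≈ Add(2392.9, Mul(5.0990, I))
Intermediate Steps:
Function('E')(O) = Add(Rational(-10, 9), Mul(-26, Pow(Add(-27, O), Rational(-1, 2)))) (Function('E')(O) = Add(Mul(-26, Pow(Pow(Add(O, -27), Rational(1, 2)), -1)), Mul(-10, Pow(Add(-3, Mul(6, 2)), -1))) = Add(Mul(-26, Pow(Pow(Add(-27, O), Rational(1, 2)), -1)), Mul(-10, Pow(Add(-3, 12), -1))) = Add(Mul(-26, Pow(Add(-27, O), Rational(-1, 2))), Mul(-10, Pow(9, -1))) = Add(Mul(-26, Pow(Add(-27, O), Rational(-1, 2))), Mul(-10, Rational(1, 9))) = Add(Mul(-26, Pow(Add(-27, O), Rational(-1, 2))), Rational(-10, 9)) = Add(Rational(-10, 9), Mul(-26, Pow(Add(-27, O), Rational(-1, 2)))))
Add(Function('E')(Function('Y')(9, 1)), Mul(-1, -2394)) = Add(Add(Rational(-10, 9), Mul(-26, Pow(Add(-27, 1), Rational(-1, 2)))), Mul(-1, -2394)) = Add(Add(Rational(-10, 9), Mul(-26, Pow(-26, Rational(-1, 2)))), 2394) = Add(Add(Rational(-10, 9), Mul(-26, Mul(Rational(-1, 26), I, Pow(26, Rational(1, 2))))), 2394) = Add(Add(Rational(-10, 9), Mul(I, Pow(26, Rational(1, 2)))), 2394) = Add(Rational(21536, 9), Mul(I, Pow(26, Rational(1, 2))))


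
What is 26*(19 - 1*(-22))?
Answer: 1066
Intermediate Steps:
26*(19 - 1*(-22)) = 26*(19 + 22) = 26*41 = 1066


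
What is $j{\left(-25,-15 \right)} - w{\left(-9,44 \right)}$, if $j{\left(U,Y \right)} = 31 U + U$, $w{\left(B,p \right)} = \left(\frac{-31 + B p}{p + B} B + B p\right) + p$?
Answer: $- \frac{2789}{5} \approx -557.8$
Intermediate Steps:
$w{\left(B,p \right)} = p + B p + \frac{B \left(-31 + B p\right)}{B + p}$ ($w{\left(B,p \right)} = \left(\frac{-31 + B p}{B + p} B + B p\right) + p = \left(\frac{B \left(-31 + B p\right)}{B + p} + B p\right) + p = \left(B p + \frac{B \left(-31 + B p\right)}{B + p}\right) + p = p + B p + \frac{B \left(-31 + B p\right)}{B + p}$)
$j{\left(U,Y \right)} = 32 U$
$j{\left(-25,-15 \right)} - w{\left(-9,44 \right)} = 32 \left(-25\right) - \frac{44^{2} - -279 - 396 - 9 \cdot 44^{2} + 2 \cdot 44 \left(-9\right)^{2}}{-9 + 44} = -800 - \frac{1936 + 279 - 396 - 17424 + 2 \cdot 44 \cdot 81}{35} = -800 - \frac{1936 + 279 - 396 - 17424 + 7128}{35} = -800 - \frac{1}{35} \left(-8477\right) = -800 - - \frac{1211}{5} = -800 + \frac{1211}{5} = - \frac{2789}{5}$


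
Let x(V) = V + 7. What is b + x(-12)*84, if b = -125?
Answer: -545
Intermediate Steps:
x(V) = 7 + V
b + x(-12)*84 = -125 + (7 - 12)*84 = -125 - 5*84 = -125 - 420 = -545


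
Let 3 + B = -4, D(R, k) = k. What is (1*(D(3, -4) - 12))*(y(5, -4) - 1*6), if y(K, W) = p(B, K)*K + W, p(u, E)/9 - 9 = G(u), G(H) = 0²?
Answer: -6320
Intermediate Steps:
B = -7 (B = -3 - 4 = -7)
G(H) = 0
p(u, E) = 81 (p(u, E) = 81 + 9*0 = 81 + 0 = 81)
y(K, W) = W + 81*K (y(K, W) = 81*K + W = W + 81*K)
(1*(D(3, -4) - 12))*(y(5, -4) - 1*6) = (1*(-4 - 12))*((-4 + 81*5) - 1*6) = (1*(-16))*((-4 + 405) - 6) = -16*(401 - 6) = -16*395 = -6320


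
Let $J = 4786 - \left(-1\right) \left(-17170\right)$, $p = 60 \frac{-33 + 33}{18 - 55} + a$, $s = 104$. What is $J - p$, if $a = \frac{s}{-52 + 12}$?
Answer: $- \frac{61907}{5} \approx -12381.0$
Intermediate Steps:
$a = - \frac{13}{5}$ ($a = \frac{104}{-52 + 12} = \frac{104}{-40} = 104 \left(- \frac{1}{40}\right) = - \frac{13}{5} \approx -2.6$)
$p = - \frac{13}{5}$ ($p = 60 \frac{-33 + 33}{18 - 55} - \frac{13}{5} = 60 \frac{0}{-37} - \frac{13}{5} = 60 \cdot 0 \left(- \frac{1}{37}\right) - \frac{13}{5} = 60 \cdot 0 - \frac{13}{5} = 0 - \frac{13}{5} = - \frac{13}{5} \approx -2.6$)
$J = -12384$ ($J = 4786 - 17170 = -12384$)
$J - p = -12384 - - \frac{13}{5} = -12384 + \frac{13}{5} = - \frac{61907}{5}$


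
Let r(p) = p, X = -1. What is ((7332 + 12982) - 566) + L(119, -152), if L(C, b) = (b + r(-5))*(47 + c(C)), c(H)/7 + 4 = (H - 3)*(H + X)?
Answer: -15026347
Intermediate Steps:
c(H) = -28 + 7*(-1 + H)*(-3 + H) (c(H) = -28 + 7*((H - 3)*(H - 1)) = -28 + 7*((-3 + H)*(-1 + H)) = -28 + 7*((-1 + H)*(-3 + H)) = -28 + 7*(-1 + H)*(-3 + H))
L(C, b) = (-5 + b)*(40 - 28*C + 7*C**2) (L(C, b) = (b - 5)*(47 + (-7 - 28*C + 7*C**2)) = (-5 + b)*(40 - 28*C + 7*C**2))
((7332 + 12982) - 566) + L(119, -152) = ((7332 + 12982) - 566) + (-200 - 35*119**2 + 47*(-152) + 140*119 + 7*(-152)*(-1 + 119**2 - 4*119)) = (20314 - 566) + (-200 - 35*14161 - 7144 + 16660 + 7*(-152)*(-1 + 14161 - 476)) = 19748 + (-200 - 495635 - 7144 + 16660 + 7*(-152)*13684) = 19748 + (-200 - 495635 - 7144 + 16660 - 14559776) = 19748 - 15046095 = -15026347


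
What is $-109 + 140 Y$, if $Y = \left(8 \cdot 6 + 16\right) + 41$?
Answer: $14591$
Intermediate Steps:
$Y = 105$ ($Y = \left(48 + 16\right) + 41 = 64 + 41 = 105$)
$-109 + 140 Y = -109 + 140 \cdot 105 = -109 + 14700 = 14591$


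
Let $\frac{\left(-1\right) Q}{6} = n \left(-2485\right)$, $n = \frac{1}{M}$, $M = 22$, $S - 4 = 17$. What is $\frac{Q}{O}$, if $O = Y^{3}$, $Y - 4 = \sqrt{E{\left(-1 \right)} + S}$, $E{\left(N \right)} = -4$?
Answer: $- \frac{1997940}{11} + \frac{484575 \sqrt{17}}{11} \approx 1.2644$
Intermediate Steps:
$S = 21$ ($S = 4 + 17 = 21$)
$n = \frac{1}{22} \approx 0.045455$
$Y = 4 + \sqrt{17}$ ($Y = 4 + \sqrt{-4 + 21} = 4 + \sqrt{17} \approx 8.1231$)
$Q = \frac{7455}{11}$ ($Q = - 6 \cdot \frac{1}{22} \left(-2485\right) = \left(-6\right) \left(- \frac{2485}{22}\right) = \frac{7455}{11} \approx 677.73$)
$O = \left(4 + \sqrt{17}\right)^{3} \approx 536.0$
$\frac{Q}{O} = \frac{7455}{11 \left(4 + \sqrt{17}\right)^{3}}$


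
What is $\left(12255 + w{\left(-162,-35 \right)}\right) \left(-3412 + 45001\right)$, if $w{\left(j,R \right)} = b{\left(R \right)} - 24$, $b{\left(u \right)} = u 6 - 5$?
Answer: $499733424$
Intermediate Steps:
$b{\left(u \right)} = -5 + 6 u$ ($b{\left(u \right)} = 6 u - 5 = -5 + 6 u$)
$w{\left(j,R \right)} = -29 + 6 R$ ($w{\left(j,R \right)} = \left(-5 + 6 R\right) - 24 = -29 + 6 R$)
$\left(12255 + w{\left(-162,-35 \right)}\right) \left(-3412 + 45001\right) = \left(12255 + \left(-29 + 6 \left(-35\right)\right)\right) \left(-3412 + 45001\right) = \left(12255 - 239\right) 41589 = 12016 \cdot 41589 = 499733424$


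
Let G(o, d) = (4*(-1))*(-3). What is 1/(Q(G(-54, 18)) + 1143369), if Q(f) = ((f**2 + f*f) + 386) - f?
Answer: 1/1144031 ≈ 8.7410e-7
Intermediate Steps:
G(o, d) = 12 (G(o, d) = -4*(-3) = 12)
Q(f) = 386 - f + 2*f**2 (Q(f) = ((f**2 + f**2) + 386) - f = (2*f**2 + 386) - f = (386 + 2*f**2) - f = 386 - f + 2*f**2)
1/(Q(G(-54, 18)) + 1143369) = 1/((386 - 1*12 + 2*12**2) + 1143369) = 1/((386 - 12 + 2*144) + 1143369) = 1/((386 - 12 + 288) + 1143369) = 1/(662 + 1143369) = 1/1144031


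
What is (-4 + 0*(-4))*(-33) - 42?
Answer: 90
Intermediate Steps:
(-4 + 0*(-4))*(-33) - 42 = (-4 + 0)*(-33) - 42 = -4*(-33) - 42 = 132 - 42 = 90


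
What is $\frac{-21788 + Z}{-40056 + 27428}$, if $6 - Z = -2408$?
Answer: $\frac{9687}{6314} \approx 1.5342$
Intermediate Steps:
$Z = 2414$ ($Z = 6 - -2408 = 6 + 2408 = 2414$)
$\frac{-21788 + Z}{-40056 + 27428} = \frac{-21788 + 2414}{-40056 + 27428} = - \frac{19374}{-12628} = \left(-19374\right) \left(- \frac{1}{12628}\right) = \frac{9687}{6314}$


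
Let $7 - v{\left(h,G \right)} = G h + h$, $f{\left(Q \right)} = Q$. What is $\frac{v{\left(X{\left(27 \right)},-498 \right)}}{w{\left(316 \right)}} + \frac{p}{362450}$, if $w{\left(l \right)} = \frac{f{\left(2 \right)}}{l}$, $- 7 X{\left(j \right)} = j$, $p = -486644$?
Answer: $- \frac{54690323822}{181225} \approx -3.0178 \cdot 10^{5}$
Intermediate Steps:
$X{\left(j \right)} = - \frac{j}{7}$
$v{\left(h,G \right)} = 7 - h - G h$ ($v{\left(h,G \right)} = 7 - \left(G h + h\right) = 7 - \left(h + G h\right) = 7 - h - G h$)
$w{\left(l \right)} = \frac{2}{l}$
$\frac{v{\left(X{\left(27 \right)},-498 \right)}}{w{\left(316 \right)}} + \frac{p}{362450} = \frac{7 - \left(- \frac{1}{7}\right) 27 - - 498 \left(\left(- \frac{1}{7}\right) 27\right)}{2 \cdot \frac{1}{316}} - \frac{486644}{362450} = \frac{7 - - \frac{27}{7} - \left(-498\right) \left(- \frac{27}{7}\right)}{2 \cdot \frac{1}{316}} - \frac{243322}{181225} = \left(7 + \frac{27}{7} - \frac{13446}{7}\right) \frac{1}{\frac{1}{158}} - \frac{243322}{181225} = \left(-1910\right) 158 - \frac{243322}{181225} = -301780 - \frac{243322}{181225} = - \frac{54690323822}{181225}$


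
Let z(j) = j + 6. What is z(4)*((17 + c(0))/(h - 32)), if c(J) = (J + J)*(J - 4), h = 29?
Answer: -170/3 ≈ -56.667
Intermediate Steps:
z(j) = 6 + j
c(J) = 2*J*(-4 + J) (c(J) = (2*J)*(-4 + J) = 2*J*(-4 + J))
z(4)*((17 + c(0))/(h - 32)) = (6 + 4)*((17 + 2*0*(-4 + 0))/(29 - 32)) = 10*((17 + 2*0*(-4))/(-3)) = 10*((17 + 0)*(-⅓)) = 10*(17*(-⅓)) = 10*(-17/3) = -170/3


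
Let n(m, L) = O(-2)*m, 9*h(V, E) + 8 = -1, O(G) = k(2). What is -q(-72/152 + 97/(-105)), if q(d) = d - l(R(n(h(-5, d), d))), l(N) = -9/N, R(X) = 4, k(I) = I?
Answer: -6803/7980 ≈ -0.85251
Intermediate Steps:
O(G) = 2
h(V, E) = -1 (h(V, E) = -8/9 + (1/9)*(-1) = -8/9 - 1/9 = -1)
n(m, L) = 2*m
q(d) = 9/4 + d (q(d) = d - (-9)/4 = d - 1*(-9/4) = d + 9/4 = 9/4 + d)
-q(-72/152 + 97/(-105)) = -(9/4 + (-72/152 + 97/(-105))) = -(9/4 + (-72*1/152 + 97*(-1/105))) = -(9/4 + (-9/19 - 97/105)) = -(9/4 - 2788/1995) = -1*6803/7980 = -6803/7980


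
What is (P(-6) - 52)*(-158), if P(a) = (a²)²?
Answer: -196552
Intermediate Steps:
P(a) = a⁴
(P(-6) - 52)*(-158) = ((-6)⁴ - 52)*(-158) = (1296 - 52)*(-158) = 1244*(-158) = -196552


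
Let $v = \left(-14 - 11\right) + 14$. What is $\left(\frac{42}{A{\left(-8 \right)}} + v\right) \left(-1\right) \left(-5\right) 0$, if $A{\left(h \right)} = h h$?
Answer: $0$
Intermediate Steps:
$v = -11$ ($v = -25 + 14 = -11$)
$A{\left(h \right)} = h^{2}$
$\left(\frac{42}{A{\left(-8 \right)}} + v\right) \left(-1\right) \left(-5\right) 0 = \left(\frac{42}{\left(-8\right)^{2}} - 11\right) \left(-1\right) \left(-5\right) 0 = \left(\frac{42}{64} - 11\right) 5 \cdot 0 = \left(42 \cdot \frac{1}{64} - 11\right) 0 = \left(\frac{21}{32} - 11\right) 0 = \left(- \frac{331}{32}\right) 0 = 0$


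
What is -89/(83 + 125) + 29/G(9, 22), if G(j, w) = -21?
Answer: -7901/4368 ≈ -1.8088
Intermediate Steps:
-89/(83 + 125) + 29/G(9, 22) = -89/(83 + 125) + 29/(-21) = -89/208 + 29*(-1/21) = -89*1/208 - 29/21 = -89/208 - 29/21 = -7901/4368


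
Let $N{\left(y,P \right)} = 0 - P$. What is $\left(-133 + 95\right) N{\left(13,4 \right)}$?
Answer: $152$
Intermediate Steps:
$N{\left(y,P \right)} = - P$
$\left(-133 + 95\right) N{\left(13,4 \right)} = \left(-133 + 95\right) \left(\left(-1\right) 4\right) = \left(-38\right) \left(-4\right) = 152$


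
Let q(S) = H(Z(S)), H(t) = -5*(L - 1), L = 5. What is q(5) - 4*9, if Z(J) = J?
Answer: -56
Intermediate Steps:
H(t) = -20 (H(t) = -5*(5 - 1) = -5*4 = -20)
q(S) = -20
q(5) - 4*9 = -20 - 4*9 = -20 - 36 = -56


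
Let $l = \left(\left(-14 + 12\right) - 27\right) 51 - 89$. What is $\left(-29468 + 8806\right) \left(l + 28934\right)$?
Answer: $-565436292$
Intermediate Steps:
$l = -1568$ ($l = \left(-2 - 27\right) 51 - 89 = \left(-29\right) 51 - 89 = -1479 - 89 = -1568$)
$\left(-29468 + 8806\right) \left(l + 28934\right) = \left(-29468 + 8806\right) \left(-1568 + 28934\right) = \left(-20662\right) 27366 = -565436292$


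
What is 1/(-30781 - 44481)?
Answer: -1/75262 ≈ -1.3287e-5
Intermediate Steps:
1/(-30781 - 44481) = 1/(-75262) = -1/75262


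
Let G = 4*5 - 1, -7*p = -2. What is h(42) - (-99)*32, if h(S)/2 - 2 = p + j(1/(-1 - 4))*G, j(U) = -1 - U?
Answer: 109976/35 ≈ 3142.2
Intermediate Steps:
p = 2/7 (p = -1/7*(-2) = 2/7 ≈ 0.28571)
G = 19 (G = 20 - 1 = 19)
h(S) = -904/35 (h(S) = 4 + 2*(2/7 + (-1 - 1/(-1 - 4))*19) = 4 + 2*(2/7 + (-1 - 1/(-5))*19) = 4 + 2*(2/7 + (-1 - 1*(-1/5))*19) = 4 + 2*(2/7 + (-1 + 1/5)*19) = 4 + 2*(2/7 - 4/5*19) = 4 + 2*(2/7 - 76/5) = 4 + 2*(-522/35) = 4 - 1044/35 = -904/35)
h(42) - (-99)*32 = -904/35 - (-99)*32 = -904/35 - 1*(-3168) = -904/35 + 3168 = 109976/35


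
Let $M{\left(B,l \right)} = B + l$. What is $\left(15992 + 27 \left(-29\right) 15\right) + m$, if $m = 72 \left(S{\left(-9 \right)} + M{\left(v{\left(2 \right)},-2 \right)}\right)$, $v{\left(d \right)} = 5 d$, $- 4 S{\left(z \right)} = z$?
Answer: $4985$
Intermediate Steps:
$S{\left(z \right)} = - \frac{z}{4}$
$m = 738$ ($m = 72 \left(\left(- \frac{1}{4}\right) \left(-9\right) + \left(5 \cdot 2 - 2\right)\right) = 72 \left(\frac{9}{4} + \left(10 - 2\right)\right) = 72 \left(\frac{9}{4} + 8\right) = 72 \cdot \frac{41}{4} = 738$)
$\left(15992 + 27 \left(-29\right) 15\right) + m = \left(15992 + 27 \left(-29\right) 15\right) + 738 = \left(15992 - 11745\right) + 738 = 4247 + 738 = 4985$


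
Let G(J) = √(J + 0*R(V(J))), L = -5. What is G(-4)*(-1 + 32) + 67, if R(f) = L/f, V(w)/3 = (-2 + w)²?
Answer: 67 + 62*I ≈ 67.0 + 62.0*I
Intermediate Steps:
V(w) = 3*(-2 + w)²
R(f) = -5/f
G(J) = √J (G(J) = √(J + 0*(-5*1/(3*(-2 + J)²))) = √(J + 0*(-5/(3*(-2 + J)²))) = √(J + 0) = √J)
G(-4)*(-1 + 32) + 67 = √(-4)*(-1 + 32) + 67 = (2*I)*31 + 67 = 62*I + 67 = 67 + 62*I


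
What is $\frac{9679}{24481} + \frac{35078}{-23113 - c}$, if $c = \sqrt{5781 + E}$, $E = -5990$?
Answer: $- \frac{7338766994236}{6539009476209} + \frac{17539 i \sqrt{209}}{267105489} \approx -1.1223 + 0.00094928 i$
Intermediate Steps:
$c = i \sqrt{209}$ ($c = \sqrt{5781 - 5990} = \sqrt{-209} = i \sqrt{209} \approx 14.457 i$)
$\frac{9679}{24481} + \frac{35078}{-23113 - c} = \frac{9679}{24481} + \frac{35078}{-23113 - i \sqrt{209}}$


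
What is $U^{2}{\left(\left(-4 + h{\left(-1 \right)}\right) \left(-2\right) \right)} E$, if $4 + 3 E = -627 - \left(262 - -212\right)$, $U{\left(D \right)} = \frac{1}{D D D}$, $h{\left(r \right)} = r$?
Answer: $- \frac{221}{600000} \approx -0.00036833$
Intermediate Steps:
$U{\left(D \right)} = \frac{1}{D^{3}}$ ($U{\left(D \right)} = \frac{1}{D^{2} D} = \frac{1}{D^{3}}$)
$E = - \frac{1105}{3}$ ($E = - \frac{4}{3} + \frac{-627 - \left(262 - -212\right)}{3} = - \frac{4}{3} + \frac{-627 - \left(262 + 212\right)}{3} = - \frac{4}{3} + \frac{-627 - 474}{3} = - \frac{4}{3} + \frac{1}{3} \left(-1101\right) = - \frac{4}{3} - 367 = - \frac{1105}{3} \approx -368.33$)
$U^{2}{\left(\left(-4 + h{\left(-1 \right)}\right) \left(-2\right) \right)} E = \left(\frac{1}{\left(-8\right) \left(-4 - 1\right)^{3}}\right)^{2} \left(- \frac{1105}{3}\right) = \left(\frac{1}{1000}\right)^{2} \left(- \frac{1105}{3}\right) = \frac{1}{1000000} \left(- \frac{1105}{3}\right) = - \frac{221}{600000}$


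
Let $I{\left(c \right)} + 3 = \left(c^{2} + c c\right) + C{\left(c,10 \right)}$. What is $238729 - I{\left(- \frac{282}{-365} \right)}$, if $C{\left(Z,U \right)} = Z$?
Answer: $\frac{31804808722}{133225} \approx 2.3873 \cdot 10^{5}$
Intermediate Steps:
$I{\left(c \right)} = -3 + c + 2 c^{2}$ ($I{\left(c \right)} = -3 + \left(\left(c^{2} + c c\right) + c\right) = -3 + \left(\left(c^{2} + c^{2}\right) + c\right) = -3 + \left(2 c^{2} + c\right) = -3 + \left(c + 2 c^{2}\right) = -3 + c + 2 c^{2}$)
$238729 - I{\left(- \frac{282}{-365} \right)} = 238729 - \left(-3 - \frac{282}{-365} + 2 \left(- \frac{282}{-365}\right)^{2}\right) = 238729 - \left(-3 - - \frac{282}{365} + 2 \left(\left(-282\right) \left(- \frac{1}{365}\right)\right)^{2}\right) = 238729 - \left(-3 + \frac{282}{365} + 2 \left(\frac{282}{365}\right)^{2}\right) = 238729 - \left(-3 + \frac{282}{365} + 2 \cdot \frac{79524}{133225}\right) = 238729 - \left(-3 + \frac{282}{365} + \frac{159048}{133225}\right) = 238729 - - \frac{137697}{133225} = 238729 + \frac{137697}{133225} = \frac{31804808722}{133225}$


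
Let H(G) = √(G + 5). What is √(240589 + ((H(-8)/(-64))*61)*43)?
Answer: √(15397696 - 2623*I*√3)/8 ≈ 490.5 - 0.072362*I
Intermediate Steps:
H(G) = √(5 + G)
√(240589 + ((H(-8)/(-64))*61)*43) = √(240589 + ((√(5 - 8)/(-64))*61)*43) = √(240589 + ((√(-3)*(-1/64))*61)*43) = √(240589 + (((I*√3)*(-1/64))*61)*43) = √(240589 + (-I*√3/64*61)*43) = √(240589 - 61*I*√3/64*43) = √(240589 - 2623*I*√3/64)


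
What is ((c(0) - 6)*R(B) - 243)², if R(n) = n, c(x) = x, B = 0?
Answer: 59049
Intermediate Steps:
((c(0) - 6)*R(B) - 243)² = ((0 - 6)*0 - 243)² = (-6*0 - 243)² = (0 - 243)² = (-243)² = 59049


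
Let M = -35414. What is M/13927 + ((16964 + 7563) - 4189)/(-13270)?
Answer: -376595553/92405645 ≈ -4.0755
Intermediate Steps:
M/13927 + ((16964 + 7563) - 4189)/(-13270) = -35414/13927 + ((16964 + 7563) - 4189)/(-13270) = -35414*1/13927 + (24527 - 4189)*(-1/13270) = -35414/13927 + 20338*(-1/13270) = -35414/13927 - 10169/6635 = -376595553/92405645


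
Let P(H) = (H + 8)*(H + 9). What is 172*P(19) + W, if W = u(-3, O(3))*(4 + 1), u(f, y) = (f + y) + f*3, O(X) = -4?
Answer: 129952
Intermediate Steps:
u(f, y) = y + 4*f (u(f, y) = (f + y) + 3*f = y + 4*f)
P(H) = (8 + H)*(9 + H)
W = -80 (W = (-4 + 4*(-3))*(4 + 1) = (-4 - 12)*5 = -16*5 = -80)
172*P(19) + W = 172*(72 + 19**2 + 17*19) - 80 = 172*(72 + 361 + 323) - 80 = 172*756 - 80 = 130032 - 80 = 129952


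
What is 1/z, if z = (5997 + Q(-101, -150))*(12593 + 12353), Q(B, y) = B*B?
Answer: 1/404075308 ≈ 2.4748e-9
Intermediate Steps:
Q(B, y) = B²
z = 404075308 (z = (5997 + (-101)²)*(12593 + 12353) = (5997 + 10201)*24946 = 16198*24946 = 404075308)
1/z = 1/404075308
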